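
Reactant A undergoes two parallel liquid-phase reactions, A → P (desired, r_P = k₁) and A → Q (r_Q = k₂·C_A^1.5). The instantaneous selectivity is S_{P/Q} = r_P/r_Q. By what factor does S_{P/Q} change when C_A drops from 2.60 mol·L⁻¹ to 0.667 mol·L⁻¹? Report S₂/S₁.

7.70

S_{P/Q} = (k₁/k₂)·C_A^-1.5, so S₂/S₁ = (C_{A,2}/C_{A,1})^-1.5.
= (0.667/2.60)^(-1.5) = (0.2565)^(-1.5) = 7.70.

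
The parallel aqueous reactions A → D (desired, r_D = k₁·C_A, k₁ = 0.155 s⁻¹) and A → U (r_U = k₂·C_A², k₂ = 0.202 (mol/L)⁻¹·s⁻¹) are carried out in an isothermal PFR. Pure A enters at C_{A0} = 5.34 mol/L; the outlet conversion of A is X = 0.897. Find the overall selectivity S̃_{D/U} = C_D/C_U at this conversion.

C_A = C_{A0}(1−X) = 0.5500 mol/L.
Along a PFR/batch, dC_D/dC_A = −r_D/(r_D+r_U) = −k₁/(k₁+k₂·C_A).
Integrating from C_{A0} to C_A: C_D = (0.155/0.202)·ln[(0.155+0.202·5.34)/(0.155+0.202·0.550)] = 0.7673·ln(1.234/0.2661) = 1.177 mol/L.
C_U = (C_{A0}−C_A)−C_D = 3.613 mol/L; S̃_{D/U} = 1.177/3.613 = 0.326.

0.326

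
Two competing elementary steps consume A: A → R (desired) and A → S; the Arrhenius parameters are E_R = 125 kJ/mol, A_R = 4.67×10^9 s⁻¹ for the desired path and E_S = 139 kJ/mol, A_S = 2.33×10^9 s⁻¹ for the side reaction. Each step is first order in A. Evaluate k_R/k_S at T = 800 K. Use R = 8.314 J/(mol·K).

16.4

Since both paths have the same order in A, the concentration cancels and S_{R/S} = k_R/k_S = (A_R/A_S)·exp[(E_S−E_R)/(RT)].
(E_S−E_R)/(RT) = (139−125)×10³/(8.314×800) = 14000/6651 = 2.105.
k_R/k_S = (4.67×10^9/2.33×10^9)·exp(2.105) = 2.004 × 8.206 = 16.4.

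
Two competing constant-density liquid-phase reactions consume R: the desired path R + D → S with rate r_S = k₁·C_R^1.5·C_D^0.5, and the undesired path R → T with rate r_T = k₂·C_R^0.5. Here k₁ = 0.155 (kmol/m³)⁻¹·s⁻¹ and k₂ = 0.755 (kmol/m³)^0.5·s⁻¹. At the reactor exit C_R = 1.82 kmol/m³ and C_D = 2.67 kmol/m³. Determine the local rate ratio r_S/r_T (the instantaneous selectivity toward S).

S_{S/T} = r_S/r_T = (k₁·C_R^1.5·C_D^0.5)/(k₂·C_R^0.5) = (k₁/k₂)·C_R·C_D^0.5.
= (0.155×1.820^1.5×2.670^0.5) / (0.755×1.820^0.5) = 0.6219/1.019 = 0.611.

0.611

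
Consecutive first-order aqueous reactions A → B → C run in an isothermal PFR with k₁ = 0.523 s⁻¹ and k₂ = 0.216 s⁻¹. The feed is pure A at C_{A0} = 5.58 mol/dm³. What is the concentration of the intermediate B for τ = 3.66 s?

2.91 mol/dm³

For first-order series with pure A initially, C_B(τ) = k₁C_{A0}/(k₂−k₁)·(e^(−k₁τ) − e^(−k₂τ)).
e^(−k₁τ) = e^(−0.523×3.66) = e^(−1.914) = 0.1475; e^(−k₂τ) = e^(−0.7906) = 0.4536.
C_B = 0.523×5.58/(0.216−0.523) × (0.1475−0.4536) = (-9.506)×(-0.3061) = 2.910 mol/dm³.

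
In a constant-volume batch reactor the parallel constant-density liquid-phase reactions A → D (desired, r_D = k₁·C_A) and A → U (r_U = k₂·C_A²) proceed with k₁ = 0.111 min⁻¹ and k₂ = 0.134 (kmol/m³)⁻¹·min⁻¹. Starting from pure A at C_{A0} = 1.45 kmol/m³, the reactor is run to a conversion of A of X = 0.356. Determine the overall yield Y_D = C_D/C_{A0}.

C_A = C_{A0}(1−X) = 0.9338 kmol/m³.
Along a PFR/batch, dC_D/dC_A = −r_D/(r_D+r_U) = −k₁/(k₁+k₂·C_A).
Integrating from C_{A0} to C_A: C_D = (0.111/0.134)·ln[(0.111+0.134·1.45)/(0.111+0.134·0.934)] = 0.8284·ln(0.3053/0.2361) = 0.2128 kmol/m³.
Y_D = C_D/C_{A0} = 0.2128/1.45 = 0.147.

0.147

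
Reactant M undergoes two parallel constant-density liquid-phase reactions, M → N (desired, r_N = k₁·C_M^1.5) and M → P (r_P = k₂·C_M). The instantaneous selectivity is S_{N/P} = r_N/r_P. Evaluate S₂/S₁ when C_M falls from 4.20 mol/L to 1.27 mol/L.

S_{N/P} = (k₁/k₂)·C_M^0.5, so S₂/S₁ = (C_{M,2}/C_{M,1})^0.5.
= (1.27/4.20)^0.5 = (0.3024)^0.5 = 0.550.
Selectivity toward N falls as C_M falls — high-concentration operation is favoured.

0.550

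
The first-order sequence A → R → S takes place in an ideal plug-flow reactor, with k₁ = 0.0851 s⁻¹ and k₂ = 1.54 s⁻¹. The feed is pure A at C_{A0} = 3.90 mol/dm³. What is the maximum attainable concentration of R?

Evaluating C_R at τ_opt = ln(k₂/k₁)/(k₂−k₁) gives C_{R,max}/C_{A0} = (k₁/k₂)^[k₂/(k₂−k₁)].
= (0.0851/1.54)^(1.54/(1.54−0.0851)) = (0.05526)^(1.058) = 0.04665.
C_{R,max} = 0.04665×3.90 = 0.182 mol/dm³.

0.182 mol/dm³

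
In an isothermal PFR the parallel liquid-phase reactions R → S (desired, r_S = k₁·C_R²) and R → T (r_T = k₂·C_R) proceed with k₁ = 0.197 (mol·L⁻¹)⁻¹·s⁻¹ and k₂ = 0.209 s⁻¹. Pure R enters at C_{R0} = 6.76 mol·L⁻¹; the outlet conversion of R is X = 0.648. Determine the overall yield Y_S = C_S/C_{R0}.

0.519

C_R = C_{R0}(1−X) = 2.380 mol·L⁻¹.
Along a PFR/batch, dC_T/dC_R = −r_T/(r_S+r_T) = −k₂/(k₂+k₁·C_R).
Integrating from C_{R0} to C_R: C_T = (0.209/0.197)·ln[(0.209+0.197·6.76)/(0.209+0.197·2.38)] = 1.061·ln(1.541/0.6778) = 0.8712 mol·L⁻¹.
Then C_S = (C_{R0}−C_R) − C_T = 4.380 − 0.8712 = 3.509 mol·L⁻¹.
Y_S = C_S/C_{R0} = 3.509/6.76 = 0.519.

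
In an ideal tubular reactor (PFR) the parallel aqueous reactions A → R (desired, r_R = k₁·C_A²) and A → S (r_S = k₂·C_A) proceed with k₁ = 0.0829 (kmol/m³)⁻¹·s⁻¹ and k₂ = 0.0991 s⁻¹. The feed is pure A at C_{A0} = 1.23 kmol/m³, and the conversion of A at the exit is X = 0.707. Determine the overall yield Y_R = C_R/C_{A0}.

C_A = C_{A0}(1−X) = 0.3604 kmol/m³.
Along a PFR/batch, dC_S/dC_A = −r_S/(r_R+r_S) = −k₂/(k₂+k₁·C_A).
Integrating from C_{A0} to C_A: C_S = (0.0991/0.0829)·ln[(0.0991+0.0829·1.23)/(0.0991+0.0829·0.360)] = 1.195·ln(0.2011/0.1290) = 0.5308 kmol/m³.
Then C_R = (C_{A0}−C_A) − C_S = 0.8696 − 0.5308 = 0.3388 kmol/m³.
Y_R = C_R/C_{A0} = 0.3388/1.23 = 0.275.

0.275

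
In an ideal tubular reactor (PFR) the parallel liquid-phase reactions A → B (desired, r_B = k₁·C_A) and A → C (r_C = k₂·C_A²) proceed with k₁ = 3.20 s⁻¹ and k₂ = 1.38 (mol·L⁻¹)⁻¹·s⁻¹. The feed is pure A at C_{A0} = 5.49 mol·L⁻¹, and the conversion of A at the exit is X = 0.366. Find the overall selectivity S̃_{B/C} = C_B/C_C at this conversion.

0.523

C_A = C_{A0}(1−X) = 3.481 mol·L⁻¹.
Along a PFR/batch, dC_B/dC_A = −r_B/(r_B+r_C) = −k₁/(k₁+k₂·C_A).
Integrating from C_{A0} to C_A: C_B = (3.20/1.38)·ln[(3.20+1.38·5.49)/(3.20+1.38·3.48)] = 2.319·ln(10.78/8.003) = 0.6898 mol·L⁻¹.
C_C = (C_{A0}−C_A)−C_B = 1.320 mol·L⁻¹; S̃_{B/C} = 0.6898/1.320 = 0.523.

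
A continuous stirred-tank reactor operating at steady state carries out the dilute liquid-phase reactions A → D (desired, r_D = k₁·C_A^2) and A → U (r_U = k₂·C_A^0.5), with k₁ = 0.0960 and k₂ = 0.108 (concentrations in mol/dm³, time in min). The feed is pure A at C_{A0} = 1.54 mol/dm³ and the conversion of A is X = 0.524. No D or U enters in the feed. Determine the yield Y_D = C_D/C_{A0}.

Exit C_A = C_{A0}(1−X) = 1.54×0.476 = 0.7330 mol/dm³.
A CSTR operates uniformly at the exit composition, giving r_D = 0.05159 and r_U = 0.09247 (each k·C_A^n at C_A = 0.7330).
Fraction of consumed A going to D: r_D/(r_D+r_U) = 0.3581.
C_D = 0.3581·C_{A0}·X = 0.3581×1.54×0.524 = 0.289 mol/dm³; Y_D = C_D/C_{A0} = 0.188.

0.188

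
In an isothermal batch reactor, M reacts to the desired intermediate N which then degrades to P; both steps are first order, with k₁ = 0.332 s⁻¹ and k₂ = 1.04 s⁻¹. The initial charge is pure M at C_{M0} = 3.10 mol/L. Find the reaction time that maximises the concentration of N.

1.61 s

Setting dC_N/dt = 0 gives t_opt = ln(k₂/k₁)/(k₂−k₁).
= ln(1.04/0.332)/(1.04−0.332) = ln(3.133)/0.7080 = 1.142/0.7080 = 1.61 s.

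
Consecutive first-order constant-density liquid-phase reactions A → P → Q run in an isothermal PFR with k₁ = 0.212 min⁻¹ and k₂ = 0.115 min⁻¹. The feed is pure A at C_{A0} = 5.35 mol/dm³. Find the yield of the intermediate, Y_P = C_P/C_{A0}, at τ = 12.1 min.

0.375

Solving the coupled first-order balances gives C_P(τ) = [k₁/(k₂−k₁)]·C_{A0}·(e^(−k₁τ) − e^(−k₂τ)).
e^(−k₁τ) = e^(−0.212×12.1) = e^(−2.565) = 0.07690; e^(−k₂τ) = e^(−1.391) = 0.2487.
C_P = 0.212×5.35/(0.115−0.212) × (0.07690−0.2487) = (-11.69)×(-0.1718) = 2.009 mol/dm³.
Y_P = C_P/C_{A0} = 2.009/5.35 = 0.375.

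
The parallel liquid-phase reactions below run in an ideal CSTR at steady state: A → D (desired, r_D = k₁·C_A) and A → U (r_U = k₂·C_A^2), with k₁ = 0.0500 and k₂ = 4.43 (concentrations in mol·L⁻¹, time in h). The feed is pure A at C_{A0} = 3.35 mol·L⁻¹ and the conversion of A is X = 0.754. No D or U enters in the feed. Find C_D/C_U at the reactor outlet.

0.0137

Exit C_A = C_{A0}(1−X) = 3.35×0.246 = 0.8241 mol·L⁻¹.
A CSTR operates uniformly at the exit composition, giving r_D = 0.04121 and r_U = 3.009 (each k·C_A^n at C_A = 0.8241).
Overall selectivity = C_D/C_U = r_Dτ/(r_Uτ) = r_D/r_U = 0.0137.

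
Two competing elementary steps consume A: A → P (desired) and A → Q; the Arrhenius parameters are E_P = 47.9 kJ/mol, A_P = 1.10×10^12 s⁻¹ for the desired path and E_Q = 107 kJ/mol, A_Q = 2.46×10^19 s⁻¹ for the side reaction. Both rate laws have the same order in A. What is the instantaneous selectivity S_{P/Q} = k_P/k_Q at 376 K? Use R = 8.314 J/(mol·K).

7.26

k_P/k_Q = (A_P/A_Q)·exp[−(E_P−E_Q)/(RT)] = (A_P/A_Q)·exp[(E_Q−E_P)/(RT)].
(E_Q−E_P)/(RT) = (107−47.9)×10³/(8.314×376) = 59100/3126 = 18.91.
k_P/k_Q = (1.10×10^12/2.46×10^19)·exp(18.91) = 4.472×10^-8 × 1.624×10^8 = 7.26.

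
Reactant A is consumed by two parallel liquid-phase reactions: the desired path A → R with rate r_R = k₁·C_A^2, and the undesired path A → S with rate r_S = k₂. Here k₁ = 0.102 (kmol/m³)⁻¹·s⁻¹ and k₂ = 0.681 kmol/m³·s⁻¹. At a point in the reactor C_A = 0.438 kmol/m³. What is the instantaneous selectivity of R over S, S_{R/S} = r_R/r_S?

0.0287

S_{R/S} = r_R/r_S = (k₁·C_A^2)/(k₂) = (k₁/k₂)·C_A^2.
= (0.102×0.4380^2) / (0.681) = 0.01957/0.6810 = 0.0287.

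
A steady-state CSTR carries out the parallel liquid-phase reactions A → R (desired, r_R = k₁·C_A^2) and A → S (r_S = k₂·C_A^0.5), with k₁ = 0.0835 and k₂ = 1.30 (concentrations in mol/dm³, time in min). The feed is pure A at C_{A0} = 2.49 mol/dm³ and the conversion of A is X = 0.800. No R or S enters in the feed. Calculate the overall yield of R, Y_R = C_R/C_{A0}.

Exit C_A = C_{A0}(1−X) = 2.49×0.200 = 0.4980 mol/dm³.
In a CSTR the entire volume is at exit conditions, so r_R = 0.0835×0.4980^2 = 0.02071 and r_S = 1.30×0.4980^0.5 = 0.9174.
Fraction of consumed A going to R: r_R/(r_R+r_S) = 0.02207.
C_R = 0.02207·C_{A0}·X = 0.02207×2.49×0.800 = 0.0440 mol/dm³; Y_R = C_R/C_{A0} = 0.0177.

0.0177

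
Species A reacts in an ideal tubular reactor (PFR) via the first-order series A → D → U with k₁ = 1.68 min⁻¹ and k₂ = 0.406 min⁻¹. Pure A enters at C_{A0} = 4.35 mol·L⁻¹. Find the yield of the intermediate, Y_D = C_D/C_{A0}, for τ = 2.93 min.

0.392

The intermediate concentration in a first-order A→B→C sequence is C_D = k₁C_{A0}(e^(−k₁τ) − e^(−k₂τ))/(k₂−k₁).
e^(−k₁τ) = e^(−1.68×2.93) = e^(−4.922) = 0.007282; e^(−k₂τ) = e^(−1.190) = 0.3043.
C_D = 1.68×4.35/(0.406−1.68) × (0.007282−0.3043) = (-5.736)×(-0.2971) = 1.704 mol·L⁻¹.
Y_D = C_D/C_{A0} = 1.704/4.35 = 0.392.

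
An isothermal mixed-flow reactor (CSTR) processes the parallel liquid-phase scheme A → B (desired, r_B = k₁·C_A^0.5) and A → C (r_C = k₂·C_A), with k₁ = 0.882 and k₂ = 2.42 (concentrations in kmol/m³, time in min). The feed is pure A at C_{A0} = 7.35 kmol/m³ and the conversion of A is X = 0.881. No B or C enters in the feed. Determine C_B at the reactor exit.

Exit C_A = C_{A0}(1−X) = 7.35×0.119 = 0.8746 kmol/m³.
In a CSTR the entire volume is at exit conditions, so r_B = 0.882×0.8746^0.5 = 0.8249 and r_C = 2.42×0.8746 = 2.117.
Fraction of consumed A going to B: r_B/(r_B+r_C) = 0.2804.
C_B = 0.2804·C_{A0}·X = 0.2804×7.35×0.881 = 1.82 kmol/m³.

1.82 kmol/m³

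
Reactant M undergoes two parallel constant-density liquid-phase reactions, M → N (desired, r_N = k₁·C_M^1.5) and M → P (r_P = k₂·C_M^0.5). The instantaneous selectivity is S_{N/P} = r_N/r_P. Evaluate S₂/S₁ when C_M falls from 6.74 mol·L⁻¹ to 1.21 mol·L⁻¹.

0.180

S_{N/P} = (k₁/k₂)·C_M, so S₂/S₁ = (C_{M,2}/C_{M,1}).
= 1.21/6.74 = 0.180.
Selectivity toward N falls as C_M falls — high-concentration operation is favoured.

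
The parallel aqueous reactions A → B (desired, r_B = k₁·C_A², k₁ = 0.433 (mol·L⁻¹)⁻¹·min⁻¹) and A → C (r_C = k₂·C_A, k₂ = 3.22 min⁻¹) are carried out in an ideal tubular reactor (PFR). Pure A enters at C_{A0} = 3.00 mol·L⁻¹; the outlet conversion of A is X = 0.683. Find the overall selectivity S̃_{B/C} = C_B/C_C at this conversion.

C_A = C_{A0}(1−X) = 0.9510 mol·L⁻¹.
Along a PFR/batch, dC_C/dC_A = −r_C/(r_B+r_C) = −k₂/(k₂+k₁·C_A).
Integrating from C_{A0} to C_A: C_C = (3.22/0.433)·ln[(3.22+0.433·3.00)/(3.22+0.433·0.951)] = 7.436·ln(4.519/3.632) = 1.625 mol·L⁻¹.
Then C_B = (C_{A0}−C_A) − C_C = 2.049 − 1.625 = 0.4236 mol·L⁻¹.
S̃_{B/C} = C_B/C_C = 0.4236/1.625 = 0.261.

0.261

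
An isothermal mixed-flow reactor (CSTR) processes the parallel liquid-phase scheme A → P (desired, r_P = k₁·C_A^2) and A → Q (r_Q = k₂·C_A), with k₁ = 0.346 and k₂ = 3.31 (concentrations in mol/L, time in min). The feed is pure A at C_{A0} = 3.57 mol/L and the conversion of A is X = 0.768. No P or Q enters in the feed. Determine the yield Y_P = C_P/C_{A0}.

0.0612

Exit C_A = C_{A0}(1−X) = 3.57×0.232 = 0.8282 mol/L.
A CSTR operates uniformly at the exit composition, giving r_P = 0.2373 and r_Q = 2.741 (each k·C_A^n at C_A = 0.8282).
Fraction of consumed A going to P: r_P/(r_P+r_Q) = 0.07968.
C_P = 0.07968·C_{A0}·X = 0.07968×3.57×0.768 = 0.218 mol/L; Y_P = C_P/C_{A0} = 0.0612.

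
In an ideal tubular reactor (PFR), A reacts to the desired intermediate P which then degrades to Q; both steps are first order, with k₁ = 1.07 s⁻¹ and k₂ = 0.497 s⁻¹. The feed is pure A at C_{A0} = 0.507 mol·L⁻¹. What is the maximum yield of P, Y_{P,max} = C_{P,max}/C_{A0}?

Evaluating C_P at τ_opt = ln(k₂/k₁)/(k₂−k₁) gives C_{P,max}/C_{A0} = (k₁/k₂)^[k₂/(k₂−k₁)].
= (1.07/0.497)^(0.497/(0.497−1.07)) = (2.153)^(-0.8674) = 0.5142.

0.514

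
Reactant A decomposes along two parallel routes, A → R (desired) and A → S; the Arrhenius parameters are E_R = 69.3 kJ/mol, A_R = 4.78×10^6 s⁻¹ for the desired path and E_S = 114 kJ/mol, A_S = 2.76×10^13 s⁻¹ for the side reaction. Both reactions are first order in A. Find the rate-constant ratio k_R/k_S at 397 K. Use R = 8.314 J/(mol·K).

With equal orders, S_{R/S} = k_R/k_S = (A_R/A_S)·exp[(E_S−E_R)/(RT)].
(E_S−E_R)/(RT) = (114−69.3)×10³/(8.314×397) = 44700/3301 = 13.54.
k_R/k_S = (4.78×10^6/2.76×10^13)·exp(13.54) = 1.732×10^-7 × 7.613×10^5 = 0.132.
Since E_R < E_S, lowering the temperature improves selectivity toward R.

0.132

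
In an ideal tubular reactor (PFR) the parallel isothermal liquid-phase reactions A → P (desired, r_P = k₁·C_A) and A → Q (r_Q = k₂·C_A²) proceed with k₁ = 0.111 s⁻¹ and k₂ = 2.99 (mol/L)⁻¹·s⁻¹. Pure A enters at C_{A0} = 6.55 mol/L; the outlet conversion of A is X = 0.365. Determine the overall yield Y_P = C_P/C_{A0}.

0.00256

C_A = C_{A0}(1−X) = 4.159 mol/L.
Along a PFR/batch, dC_P/dC_A = −r_P/(r_P+r_Q) = −k₁/(k₁+k₂·C_A).
Integrating from C_{A0} to C_A: C_P = (0.111/2.99)·ln[(0.111+2.99·6.55)/(0.111+2.99·4.16)] = 0.03712·ln(19.70/12.55) = 0.01674 mol/L.
Y_P = C_P/C_{A0} = 0.01674/6.55 = 0.00256.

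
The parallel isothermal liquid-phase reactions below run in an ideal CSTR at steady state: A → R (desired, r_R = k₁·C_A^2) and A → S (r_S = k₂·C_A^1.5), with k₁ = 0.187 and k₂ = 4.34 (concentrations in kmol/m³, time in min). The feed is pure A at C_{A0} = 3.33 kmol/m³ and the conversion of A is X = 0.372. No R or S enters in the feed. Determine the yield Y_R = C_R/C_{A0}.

Exit C_A = C_{A0}(1−X) = 3.33×0.628 = 2.091 kmol/m³.
In a CSTR the entire volume is at exit conditions, so r_R = 0.187×2.091^2 = 0.8178 and r_S = 4.34×2.091^1.5 = 13.12.
Fraction of consumed A going to R: r_R/(r_R+r_S) = 0.05865.
C_R = 0.05865·C_{A0}·X = 0.05865×3.33×0.372 = 0.0727 kmol/m³; Y_R = C_R/C_{A0} = 0.0218.

0.0218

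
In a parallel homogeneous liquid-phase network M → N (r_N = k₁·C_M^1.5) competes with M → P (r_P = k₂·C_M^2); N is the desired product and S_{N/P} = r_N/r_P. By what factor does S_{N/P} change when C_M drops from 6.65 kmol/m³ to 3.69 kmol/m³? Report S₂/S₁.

1.34

S_{N/P} = (k₁/k₂)·C_M^-0.5, so S₂/S₁ = (C_{M,2}/C_{M,1})^-0.5.
= (3.69/6.65)^(-0.5) = (0.5549)^(-0.5) = 1.34.
Selectivity toward N rises as C_M falls — low-concentration operation is favoured.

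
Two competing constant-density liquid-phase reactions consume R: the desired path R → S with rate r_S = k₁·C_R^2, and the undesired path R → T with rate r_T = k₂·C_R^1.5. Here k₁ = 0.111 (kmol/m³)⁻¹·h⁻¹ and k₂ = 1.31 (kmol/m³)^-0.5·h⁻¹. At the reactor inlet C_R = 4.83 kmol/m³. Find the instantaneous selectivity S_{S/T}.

S_{S/T} = r_S/r_T = (k₁·C_R^2)/(k₂·C_R^1.5) = (k₁/k₂)·C_R^0.5.
= (0.111×4.830^2) / (1.31×4.830^1.5) = 2.590/13.91 = 0.186.
Since the desired path is higher order in R, keeping C_R high (PFR or concentrated feed) favours S.

0.186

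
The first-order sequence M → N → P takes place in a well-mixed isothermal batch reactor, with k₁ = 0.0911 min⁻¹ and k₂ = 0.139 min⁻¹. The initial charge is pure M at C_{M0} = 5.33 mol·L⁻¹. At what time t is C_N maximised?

The intermediate peaks when r₁ = r₂, i.e. k₁e^(−k₁t) = k₂e^(−k₂t), giving t_opt = ln(k₂/k₁)/(k₂−k₁).
= ln(0.139/0.0911)/(0.139−0.0911) = ln(1.526)/0.04790 = 0.4225/0.04790 = 8.82 min.

8.82 min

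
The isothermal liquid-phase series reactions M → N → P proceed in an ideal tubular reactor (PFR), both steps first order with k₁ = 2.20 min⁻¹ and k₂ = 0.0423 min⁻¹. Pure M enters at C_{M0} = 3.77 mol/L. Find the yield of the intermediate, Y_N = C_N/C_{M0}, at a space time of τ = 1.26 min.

0.903

For first-order series with pure M initially, C_N(τ) = k₁C_{M0}/(k₂−k₁)·(e^(−k₁τ) − e^(−k₂τ)).
e^(−k₁τ) = e^(−2.20×1.26) = e^(−2.772) = 0.06254; e^(−k₂τ) = e^(−0.05330) = 0.9481.
C_N = 2.20×3.77/(0.0423−2.20) × (0.06254−0.9481) = (-3.844)×(-0.8856) = 3.404 mol/L.
Y_N = C_N/C_{M0} = 3.404/3.77 = 0.903.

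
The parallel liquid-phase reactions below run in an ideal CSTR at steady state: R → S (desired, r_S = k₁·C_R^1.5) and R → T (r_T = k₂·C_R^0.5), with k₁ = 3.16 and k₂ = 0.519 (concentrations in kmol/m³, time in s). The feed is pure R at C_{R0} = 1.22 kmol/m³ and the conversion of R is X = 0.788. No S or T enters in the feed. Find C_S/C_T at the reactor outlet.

Exit C_R = C_{R0}(1−X) = 1.22×0.212 = 0.2586 kmol/m³.
A CSTR operates uniformly at the exit composition, giving r_S = 0.4157 and r_T = 0.2639 (each k·C_R^n at C_R = 0.2586).
Overall selectivity = C_S/C_T = r_Sτ/(r_Tτ) = r_S/r_T = 1.57.

1.57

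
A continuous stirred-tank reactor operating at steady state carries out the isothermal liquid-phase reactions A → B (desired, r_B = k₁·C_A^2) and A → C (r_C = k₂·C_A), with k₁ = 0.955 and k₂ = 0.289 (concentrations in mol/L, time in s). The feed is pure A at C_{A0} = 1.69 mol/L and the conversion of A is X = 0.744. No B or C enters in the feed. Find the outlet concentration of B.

Exit C_A = C_{A0}(1−X) = 1.69×0.256 = 0.4326 mol/L.
Rates in a CSTR are evaluated at the outlet concentration: r_B = 0.955×0.4326^2 = 0.1788, r_C = 0.289×0.4326 = 0.1250.
Fraction of consumed A going to B: r_B/(r_B+r_C) = 0.5884.
C_B = 0.5884·C_{A0}·X = 0.5884×1.69×0.744 = 0.740 mol/L.

0.740 mol/L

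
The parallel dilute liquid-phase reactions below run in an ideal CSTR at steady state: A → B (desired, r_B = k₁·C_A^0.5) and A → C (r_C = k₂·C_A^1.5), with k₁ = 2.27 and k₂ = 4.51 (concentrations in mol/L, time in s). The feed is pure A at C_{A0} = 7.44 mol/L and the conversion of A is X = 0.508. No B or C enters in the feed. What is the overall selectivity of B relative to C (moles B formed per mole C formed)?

0.138

Exit C_A = C_{A0}(1−X) = 7.44×0.492 = 3.660 mol/L.
Rates in a CSTR are evaluated at the outlet concentration: r_B = 2.27×3.660^0.5 = 4.343, r_C = 4.51×3.660^1.5 = 31.59.
Overall selectivity = C_B/C_C = r_Bτ/(r_Cτ) = r_B/r_C = 0.138.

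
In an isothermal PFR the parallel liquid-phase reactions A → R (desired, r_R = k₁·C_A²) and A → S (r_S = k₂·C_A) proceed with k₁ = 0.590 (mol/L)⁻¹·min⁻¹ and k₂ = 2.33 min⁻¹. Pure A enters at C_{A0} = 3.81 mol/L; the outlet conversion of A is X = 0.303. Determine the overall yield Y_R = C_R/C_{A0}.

0.136

C_A = C_{A0}(1−X) = 2.656 mol/L.
Along a PFR/batch, dC_S/dC_A = −r_S/(r_R+r_S) = −k₂/(k₂+k₁·C_A).
Integrating from C_{A0} to C_A: C_S = (2.33/0.590)·ln[(2.33+0.590·3.81)/(2.33+0.590·2.66)] = 3.949·ln(4.578/3.897) = 0.6362 mol/L.
Then C_R = (C_{A0}−C_A) − C_S = 1.154 − 0.6362 = 0.5183 mol/L.
Y_R = C_R/C_{A0} = 0.5183/3.81 = 0.136.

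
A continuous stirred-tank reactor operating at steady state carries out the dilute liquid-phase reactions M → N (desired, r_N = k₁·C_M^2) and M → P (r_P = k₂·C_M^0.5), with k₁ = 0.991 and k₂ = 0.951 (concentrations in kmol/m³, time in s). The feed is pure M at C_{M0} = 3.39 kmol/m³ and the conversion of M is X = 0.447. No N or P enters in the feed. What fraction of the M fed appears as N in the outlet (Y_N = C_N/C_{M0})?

Exit C_M = C_{M0}(1−X) = 3.39×0.553 = 1.875 kmol/m³.
In a CSTR the entire volume is at exit conditions, so r_N = 0.991×1.875^2 = 3.483 and r_P = 0.951×1.875^0.5 = 1.302.
Fraction of consumed M going to N: r_N/(r_N+r_P) = 0.7279.
C_N = 0.7279·C_{M0}·X = 0.7279×3.39×0.447 = 1.10 kmol/m³; Y_N = C_N/C_{M0} = 0.325.

0.325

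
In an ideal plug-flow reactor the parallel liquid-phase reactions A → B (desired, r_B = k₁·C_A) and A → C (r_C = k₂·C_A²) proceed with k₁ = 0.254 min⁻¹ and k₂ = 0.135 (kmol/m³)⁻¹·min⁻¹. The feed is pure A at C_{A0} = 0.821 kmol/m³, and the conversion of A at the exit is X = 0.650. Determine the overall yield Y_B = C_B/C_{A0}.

0.504

C_A = C_{A0}(1−X) = 0.2873 kmol/m³.
Along a PFR/batch, dC_B/dC_A = −r_B/(r_B+r_C) = −k₁/(k₁+k₂·C_A).
Integrating from C_{A0} to C_A: C_B = (0.254/0.135)·ln[(0.254+0.135·0.821)/(0.254+0.135·0.287)] = 1.881·ln(0.3648/0.2928) = 0.4139 kmol/m³.
Y_B = C_B/C_{A0} = 0.4139/0.821 = 0.504.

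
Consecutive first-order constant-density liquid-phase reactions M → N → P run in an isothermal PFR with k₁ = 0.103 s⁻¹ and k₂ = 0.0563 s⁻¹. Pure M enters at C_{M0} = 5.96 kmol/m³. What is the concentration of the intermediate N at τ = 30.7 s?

1.78 kmol/m³

For first-order series with pure M initially, C_N(τ) = k₁C_{M0}/(k₂−k₁)·(e^(−k₁τ) − e^(−k₂τ)).
e^(−k₁τ) = e^(−0.103×30.7) = e^(−3.162) = 0.04234; e^(−k₂τ) = e^(−1.728) = 0.1776.
C_N = 0.103×5.96/(0.0563−0.103) × (0.04234−0.1776) = (-13.15)×(-0.1352) = 1.778 kmol/m³.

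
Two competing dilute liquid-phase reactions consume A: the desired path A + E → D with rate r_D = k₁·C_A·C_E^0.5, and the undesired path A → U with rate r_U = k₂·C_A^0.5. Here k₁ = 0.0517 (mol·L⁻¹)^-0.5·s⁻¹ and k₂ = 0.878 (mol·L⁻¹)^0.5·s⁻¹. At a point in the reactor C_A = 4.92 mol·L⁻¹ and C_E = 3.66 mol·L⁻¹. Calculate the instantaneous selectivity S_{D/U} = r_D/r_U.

0.250

S_{D/U} = r_D/r_U = (k₁·C_A·C_E^0.5)/(k₂·C_A^0.5) = (k₁/k₂)·C_A^0.5·C_E^0.5.
= (0.0517×4.920×3.660^0.5) / (0.878×4.920^0.5) = 0.4866/1.947 = 0.250.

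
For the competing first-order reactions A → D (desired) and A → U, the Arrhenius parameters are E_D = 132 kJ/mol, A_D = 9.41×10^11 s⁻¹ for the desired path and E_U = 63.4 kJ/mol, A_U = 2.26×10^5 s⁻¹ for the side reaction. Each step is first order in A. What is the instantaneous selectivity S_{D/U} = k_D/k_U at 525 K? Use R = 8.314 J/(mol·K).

0.622

With equal orders, S_{D/U} = k_D/k_U = (A_D/A_U)·exp[(E_U−E_D)/(RT)].
(E_U−E_D)/(RT) = (63.4−132)×10³/(8.314×525) = -68600/4365 = -15.72.
k_D/k_U = (9.41×10^11/2.26×10^5)·exp(-15.72) = 4.164×10^6 × 1.494×10^-7 = 0.622.
Since E_D > E_U, raising the temperature improves selectivity toward D.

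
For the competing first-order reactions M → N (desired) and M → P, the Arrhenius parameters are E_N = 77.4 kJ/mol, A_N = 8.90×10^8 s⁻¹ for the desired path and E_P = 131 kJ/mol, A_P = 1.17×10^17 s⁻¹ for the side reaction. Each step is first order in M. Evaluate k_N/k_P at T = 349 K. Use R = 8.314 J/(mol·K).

Since both paths have the same order in M, the concentration cancels and S_{N/P} = k_N/k_P = (A_N/A_P)·exp[(E_P−E_N)/(RT)].
(E_P−E_N)/(RT) = (131−77.4)×10³/(8.314×349) = 53600/2902 = 18.47.
k_N/k_P = (8.90×10^8/1.17×10^17)·exp(18.47) = 7.607×10^-9 × 1.053×10^8 = 0.801.
Since E_N < E_P, lowering the temperature improves selectivity toward N.

0.801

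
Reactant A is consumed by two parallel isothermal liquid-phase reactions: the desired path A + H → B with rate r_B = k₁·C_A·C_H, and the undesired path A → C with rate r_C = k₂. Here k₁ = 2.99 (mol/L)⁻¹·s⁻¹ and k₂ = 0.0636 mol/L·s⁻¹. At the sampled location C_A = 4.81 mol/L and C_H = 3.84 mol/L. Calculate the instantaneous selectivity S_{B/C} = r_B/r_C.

S_{B/C} = r_B/r_C = (k₁·C_A·C_H)/(k₂) = (k₁/k₂)·C_A·C_H.
= (2.99×4.810×3.840) / (0.0636) = 55.23/0.06360 = 868.

868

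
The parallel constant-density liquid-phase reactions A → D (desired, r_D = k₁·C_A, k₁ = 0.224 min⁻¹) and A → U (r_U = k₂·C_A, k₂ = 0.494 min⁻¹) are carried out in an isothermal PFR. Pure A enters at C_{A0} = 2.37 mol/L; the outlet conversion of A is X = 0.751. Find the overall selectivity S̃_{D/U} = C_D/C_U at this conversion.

0.453

C_A = C_{A0}(1−X) = 0.5901 mol/L.
Both paths are first order in A, so the instantaneous fraction to D is constant: dC_D/d(−C_A) = k₁/(k₁+k₂) = 0.3120.
C_D = 0.3120·(C_{A0}−C_A) = 0.3120×1.780 = 0.555 mol/L.
C_U = (C_{A0}−C_A)−C_D = 1.225 mol/L; S̃_{D/U} = 0.5553/1.225 = 0.453.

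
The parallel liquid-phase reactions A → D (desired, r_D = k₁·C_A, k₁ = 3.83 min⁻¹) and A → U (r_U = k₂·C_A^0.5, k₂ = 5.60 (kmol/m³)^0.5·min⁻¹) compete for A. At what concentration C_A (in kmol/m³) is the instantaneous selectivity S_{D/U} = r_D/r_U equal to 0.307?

0.201 kmol/m³

S_{D/U} = (k₁/k₂)·C_A^0.5 ⇒ C_A = (S·k₂/k₁)^(2).
= (0.307×5.60/3.83)^(2) = (0.4489)^(2) = 0.201 kmol/m³.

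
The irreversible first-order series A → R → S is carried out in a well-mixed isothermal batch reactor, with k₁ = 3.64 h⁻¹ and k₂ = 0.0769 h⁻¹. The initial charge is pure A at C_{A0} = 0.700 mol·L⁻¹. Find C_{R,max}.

0.644 mol·L⁻¹

For a first-order series the maximum intermediate yield is C_{R,max}/C_{A0} = (k₁/k₂)^[k₂/(k₂−k₁)].
= (3.64/0.0769)^(0.0769/(0.0769−3.64)) = (47.33)^(-0.02158) = 0.9201.
C_{R,max} = 0.9201×0.700 = 0.644 mol·L⁻¹.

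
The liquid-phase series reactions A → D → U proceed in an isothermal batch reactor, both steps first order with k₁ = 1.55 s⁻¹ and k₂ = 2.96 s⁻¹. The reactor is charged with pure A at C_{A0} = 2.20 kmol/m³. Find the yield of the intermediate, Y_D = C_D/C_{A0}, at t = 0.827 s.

The intermediate concentration in a first-order A→B→C sequence is C_D = k₁C_{A0}(e^(−k₁t) − e^(−k₂t))/(k₂−k₁).
e^(−k₁t) = e^(−1.55×0.827) = e^(−1.282) = 0.2775; e^(−k₂t) = e^(−2.448) = 0.08647.
C_D = 1.55×2.20/(2.96−1.55) × (0.2775−0.08647) = 2.418×0.1911 = 0.4620 kmol/m³.
Y_D = C_D/C_{A0} = 0.4620/2.20 = 0.210.

0.210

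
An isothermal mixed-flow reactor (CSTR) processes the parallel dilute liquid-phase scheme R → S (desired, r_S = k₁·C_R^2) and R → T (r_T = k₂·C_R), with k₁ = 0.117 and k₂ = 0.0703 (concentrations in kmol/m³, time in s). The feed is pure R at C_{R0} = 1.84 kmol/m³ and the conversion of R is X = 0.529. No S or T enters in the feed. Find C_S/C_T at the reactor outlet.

Exit C_R = C_{R0}(1−X) = 1.84×0.471 = 0.8666 kmol/m³.
Rates in a CSTR are evaluated at the outlet concentration: r_S = 0.117×0.8666^2 = 0.08787, r_T = 0.0703×0.8666 = 0.06092.
Overall selectivity = C_S/C_T = r_Sτ/(r_Tτ) = r_S/r_T = 1.44.

1.44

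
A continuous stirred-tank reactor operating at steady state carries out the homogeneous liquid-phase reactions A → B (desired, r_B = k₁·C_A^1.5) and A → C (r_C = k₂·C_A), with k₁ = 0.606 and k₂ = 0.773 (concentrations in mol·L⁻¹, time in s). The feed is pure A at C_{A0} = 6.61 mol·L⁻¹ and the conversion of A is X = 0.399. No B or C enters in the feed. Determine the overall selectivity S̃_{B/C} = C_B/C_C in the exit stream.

Exit C_A = C_{A0}(1−X) = 6.61×0.601 = 3.973 mol·L⁻¹.
A CSTR operates uniformly at the exit composition, giving r_B = 4.798 and r_C = 3.071 (each k·C_A^n at C_A = 3.973).
Overall selectivity = C_B/C_C = r_Bτ/(r_Cτ) = r_B/r_C = 1.56.

1.56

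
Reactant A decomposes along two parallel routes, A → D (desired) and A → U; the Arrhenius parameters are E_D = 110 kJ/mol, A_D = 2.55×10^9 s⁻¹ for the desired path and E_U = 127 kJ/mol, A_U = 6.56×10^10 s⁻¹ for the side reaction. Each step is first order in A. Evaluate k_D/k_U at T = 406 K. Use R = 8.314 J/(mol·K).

With equal orders, S_{D/U} = k_D/k_U = (A_D/A_U)·exp[(E_U−E_D)/(RT)].
(E_U−E_D)/(RT) = (127−110)×10³/(8.314×406) = 17000/3375 = 5.036.
k_D/k_U = (2.55×10^9/6.56×10^10)·exp(5.036) = 0.03887 × 153.9 = 5.98.

5.98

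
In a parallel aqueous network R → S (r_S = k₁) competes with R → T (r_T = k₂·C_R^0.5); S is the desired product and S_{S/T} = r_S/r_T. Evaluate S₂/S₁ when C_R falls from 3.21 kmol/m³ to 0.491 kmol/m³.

S_{S/T} = (k₁/k₂)·C_R^-0.5, so S₂/S₁ = (C_{R,2}/C_{R,1})^-0.5.
= (0.491/3.21)^(-0.5) = (0.1530)^(-0.5) = 2.56.

2.56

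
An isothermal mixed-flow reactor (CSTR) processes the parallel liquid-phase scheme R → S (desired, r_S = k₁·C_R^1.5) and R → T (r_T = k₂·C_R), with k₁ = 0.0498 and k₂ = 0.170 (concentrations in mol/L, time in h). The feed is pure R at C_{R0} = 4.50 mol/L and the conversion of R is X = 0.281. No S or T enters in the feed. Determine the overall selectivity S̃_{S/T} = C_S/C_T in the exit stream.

Exit C_R = C_{R0}(1−X) = 4.50×0.719 = 3.236 mol/L.
A CSTR operates uniformly at the exit composition, giving r_S = 0.2898 and r_T = 0.5500 (each k·C_R^n at C_R = 3.236).
Overall selectivity = C_S/C_T = r_Sτ/(r_Tτ) = r_S/r_T = 0.527.

0.527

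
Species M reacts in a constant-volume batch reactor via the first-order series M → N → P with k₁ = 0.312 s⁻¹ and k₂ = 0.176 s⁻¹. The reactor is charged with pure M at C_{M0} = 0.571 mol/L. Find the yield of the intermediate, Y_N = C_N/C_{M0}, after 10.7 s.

The intermediate concentration in a first-order A→B→C sequence is C_N = k₁C_{M0}(e^(−k₁t) − e^(−k₂t))/(k₂−k₁).
e^(−k₁t) = e^(−0.312×10.7) = e^(−3.338) = 0.03549; e^(−k₂t) = e^(−1.883) = 0.1521.
C_N = 0.312×0.571/(0.176−0.312) × (0.03549−0.1521) = (-1.310)×(-0.1166) = 0.1528 mol/L.
Y_N = C_N/C_{M0} = 0.1528/0.571 = 0.268.

0.268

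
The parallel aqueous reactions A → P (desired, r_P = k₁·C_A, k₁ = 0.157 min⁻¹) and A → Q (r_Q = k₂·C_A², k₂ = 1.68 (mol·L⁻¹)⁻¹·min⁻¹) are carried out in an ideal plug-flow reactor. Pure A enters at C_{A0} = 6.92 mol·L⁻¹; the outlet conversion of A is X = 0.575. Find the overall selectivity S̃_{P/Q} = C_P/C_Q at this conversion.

C_A = C_{A0}(1−X) = 2.941 mol·L⁻¹.
Along a PFR/batch, dC_P/dC_A = −r_P/(r_P+r_Q) = −k₁/(k₁+k₂·C_A).
Integrating from C_{A0} to C_A: C_P = (0.157/1.68)·ln[(0.157+1.68·6.92)/(0.157+1.68·2.94)] = 0.09345·ln(11.78/5.098) = 0.07829 mol·L⁻¹.
C_Q = (C_{A0}−C_A)−C_P = 3.901 mol·L⁻¹; S̃_{P/Q} = 0.07829/3.901 = 0.0201.

0.0201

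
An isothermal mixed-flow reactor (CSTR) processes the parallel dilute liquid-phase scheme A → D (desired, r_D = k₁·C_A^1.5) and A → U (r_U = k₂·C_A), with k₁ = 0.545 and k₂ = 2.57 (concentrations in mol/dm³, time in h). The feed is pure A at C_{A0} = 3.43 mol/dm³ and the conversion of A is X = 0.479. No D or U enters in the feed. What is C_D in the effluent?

0.363 mol/dm³

Exit C_A = C_{A0}(1−X) = 3.43×0.521 = 1.787 mol/dm³.
A CSTR operates uniformly at the exit composition, giving r_D = 1.302 and r_U = 4.593 (each k·C_A^n at C_A = 1.787).
Fraction of consumed A going to D: r_D/(r_D+r_U) = 0.2209.
C_D = 0.2209·C_{A0}·X = 0.2209×3.43×0.479 = 0.363 mol/dm³.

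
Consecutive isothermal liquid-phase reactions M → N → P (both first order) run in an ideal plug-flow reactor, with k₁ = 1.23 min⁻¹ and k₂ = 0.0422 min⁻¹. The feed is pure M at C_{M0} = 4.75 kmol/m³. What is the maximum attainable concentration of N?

4.21 kmol/m³

Evaluating C_N at τ_opt = ln(k₂/k₁)/(k₂−k₁) gives C_{N,max}/C_{M0} = (k₁/k₂)^[k₂/(k₂−k₁)].
= (1.23/0.0422)^(0.0422/(0.0422−1.23)) = (29.15)^(-0.03553) = 0.8871.
C_{N,max} = 0.8871×4.75 = 4.21 kmol/m³.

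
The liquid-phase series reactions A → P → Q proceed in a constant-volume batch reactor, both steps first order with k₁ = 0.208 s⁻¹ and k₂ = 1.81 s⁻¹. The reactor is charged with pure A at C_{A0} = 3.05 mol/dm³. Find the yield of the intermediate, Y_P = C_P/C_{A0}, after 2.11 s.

For first-order series with pure A initially, C_P(t) = k₁C_{A0}/(k₂−k₁)·(e^(−k₁t) − e^(−k₂t)).
e^(−k₁t) = e^(−0.208×2.11) = e^(−0.4389) = 0.6448; e^(−k₂t) = e^(−3.819) = 0.02195.
C_P = 0.208×3.05/(1.81−0.208) × (0.6448−0.02195) = 0.3960×0.6228 = 0.2466 mol/dm³.
Y_P = C_P/C_{A0} = 0.2466/3.05 = 0.0809.

0.0809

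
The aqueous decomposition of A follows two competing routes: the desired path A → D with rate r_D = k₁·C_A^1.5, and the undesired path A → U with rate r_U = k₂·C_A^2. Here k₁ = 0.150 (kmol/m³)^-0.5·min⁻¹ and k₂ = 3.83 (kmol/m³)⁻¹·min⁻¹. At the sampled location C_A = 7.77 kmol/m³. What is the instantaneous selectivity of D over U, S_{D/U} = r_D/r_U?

S_{D/U} = r_D/r_U = (k₁·C_A^1.5)/(k₂·C_A^2) = (k₁/k₂)·C_A^-0.5.
= (0.150×7.770^1.5) / (3.83×7.770^2) = 3.249/231.2 = 0.0141.

0.0141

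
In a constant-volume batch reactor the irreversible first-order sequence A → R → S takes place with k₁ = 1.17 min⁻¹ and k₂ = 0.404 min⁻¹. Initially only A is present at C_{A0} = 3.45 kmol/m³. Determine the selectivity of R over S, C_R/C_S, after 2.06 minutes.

For first-order series with pure A initially, C_R(t) = k₁C_{A0}/(k₂−k₁)·(e^(−k₁t) − e^(−k₂t)).
e^(−k₁t) = e^(−1.17×2.06) = e^(−2.410) = 0.08980; e^(−k₂t) = e^(−0.8322) = 0.4351.
C_R = 1.17×3.45/(0.404−1.17) × (0.08980−0.4351) = (-5.270)×(-0.3453) = 1.819 kmol/m³.
C_A = C_{A0}e^(−k₁t) = 0.3098 kmol/m³, so C_S = C_{A0}−C_A−C_R = 1.321 kmol/m³; C_R/C_S = 1.38.

1.38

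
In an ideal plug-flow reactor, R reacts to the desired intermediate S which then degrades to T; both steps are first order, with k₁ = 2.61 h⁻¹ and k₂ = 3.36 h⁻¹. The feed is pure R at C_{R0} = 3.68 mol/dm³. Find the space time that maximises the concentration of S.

Setting dC_S/dτ = 0 gives τ_opt = ln(k₂/k₁)/(k₂−k₁).
= ln(3.36/2.61)/(3.36−2.61) = ln(1.287)/0.7500 = 0.2526/0.7500 = 0.337 h.

0.337 h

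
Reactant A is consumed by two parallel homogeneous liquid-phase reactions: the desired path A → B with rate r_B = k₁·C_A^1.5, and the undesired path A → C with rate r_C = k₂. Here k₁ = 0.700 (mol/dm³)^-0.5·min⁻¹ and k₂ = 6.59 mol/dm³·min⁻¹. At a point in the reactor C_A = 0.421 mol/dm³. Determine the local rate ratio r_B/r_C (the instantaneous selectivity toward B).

0.0290

S_{B/C} = r_B/r_C = (k₁·C_A^1.5)/(k₂) = (k₁/k₂)·C_A^1.5.
= (0.700×0.4210^1.5) / (6.59) = 0.1912/6.590 = 0.0290.
Since the desired path is higher order in A, keeping C_A high (PFR or concentrated feed) favours B.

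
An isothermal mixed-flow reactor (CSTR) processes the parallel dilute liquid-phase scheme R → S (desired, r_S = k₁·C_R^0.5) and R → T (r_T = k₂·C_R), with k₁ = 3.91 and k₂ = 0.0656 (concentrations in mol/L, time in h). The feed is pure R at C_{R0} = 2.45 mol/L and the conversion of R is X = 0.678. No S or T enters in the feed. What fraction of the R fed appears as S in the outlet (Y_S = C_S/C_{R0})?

0.668

Exit C_R = C_{R0}(1−X) = 2.45×0.322 = 0.7889 mol/L.
A CSTR operates uniformly at the exit composition, giving r_S = 3.473 and r_T = 0.05175 (each k·C_R^n at C_R = 0.7889).
Fraction of consumed R going to S: r_S/(r_S+r_T) = 0.9853.
C_S = 0.9853·C_{R0}·X = 0.9853×2.45×0.678 = 1.64 mol/L; Y_S = C_S/C_{R0} = 0.668.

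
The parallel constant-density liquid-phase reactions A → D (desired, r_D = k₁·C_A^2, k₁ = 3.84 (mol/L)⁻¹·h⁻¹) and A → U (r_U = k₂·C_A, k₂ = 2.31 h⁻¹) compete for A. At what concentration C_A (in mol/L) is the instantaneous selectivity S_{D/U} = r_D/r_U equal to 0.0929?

S_{D/U} = (k₁/k₂)·C_A ⇒ C_A = S·k₂/k₁.
= 0.0929×2.31/3.84 = 0.0559 mol/L.

0.0559 mol/L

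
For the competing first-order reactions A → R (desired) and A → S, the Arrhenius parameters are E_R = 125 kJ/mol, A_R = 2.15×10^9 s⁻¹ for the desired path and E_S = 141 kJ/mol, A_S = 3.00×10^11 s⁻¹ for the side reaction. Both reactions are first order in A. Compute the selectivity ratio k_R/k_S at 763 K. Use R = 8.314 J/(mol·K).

0.0893

Since both paths have the same order in A, the concentration cancels and S_{R/S} = k_R/k_S = (A_R/A_S)·exp[(E_S−E_R)/(RT)].
(E_S−E_R)/(RT) = (141−125)×10³/(8.314×763) = 16000/6344 = 2.522.
k_R/k_S = (2.15×10^9/3.00×10^11)·exp(2.522) = 0.007167 × 12.46 = 0.0893.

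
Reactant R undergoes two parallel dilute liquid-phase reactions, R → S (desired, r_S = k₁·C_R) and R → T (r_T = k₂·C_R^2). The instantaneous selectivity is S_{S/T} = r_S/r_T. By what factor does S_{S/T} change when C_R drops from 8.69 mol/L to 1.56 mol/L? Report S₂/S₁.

5.57

S_{S/T} = (k₁/k₂)·C_R⁻¹, so S₂/S₁ = (C_{R,2}/C_{R,1})⁻¹.
= 8.69/1.56 = 5.57.
Selectivity toward S rises as C_R falls — low-concentration operation is favoured.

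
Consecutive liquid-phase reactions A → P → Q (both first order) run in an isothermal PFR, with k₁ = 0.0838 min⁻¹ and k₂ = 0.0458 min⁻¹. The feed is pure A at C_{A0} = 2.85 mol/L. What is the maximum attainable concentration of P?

1.38 mol/L

Evaluating C_P at τ_opt = ln(k₂/k₁)/(k₂−k₁) gives C_{P,max}/C_{A0} = (k₁/k₂)^[k₂/(k₂−k₁)].
= (0.0838/0.0458)^(0.0458/(0.0458−0.0838)) = (1.830)^(-1.205) = 0.4828.
C_{P,max} = 0.4828×2.85 = 1.38 mol/L.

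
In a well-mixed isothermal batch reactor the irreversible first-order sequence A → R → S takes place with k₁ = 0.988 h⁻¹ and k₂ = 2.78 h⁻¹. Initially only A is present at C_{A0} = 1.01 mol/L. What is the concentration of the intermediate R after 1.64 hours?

The intermediate concentration in a first-order A→B→C sequence is C_R = k₁C_{A0}(e^(−k₁t) − e^(−k₂t))/(k₂−k₁).
e^(−k₁t) = e^(−0.988×1.64) = e^(−1.620) = 0.1978; e^(−k₂t) = e^(−4.559) = 0.01047.
C_R = 0.988×1.01/(2.78−0.988) × (0.1978−0.01047) = 0.5569×0.1874 = 0.1043 mol/L.

0.104 mol/L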